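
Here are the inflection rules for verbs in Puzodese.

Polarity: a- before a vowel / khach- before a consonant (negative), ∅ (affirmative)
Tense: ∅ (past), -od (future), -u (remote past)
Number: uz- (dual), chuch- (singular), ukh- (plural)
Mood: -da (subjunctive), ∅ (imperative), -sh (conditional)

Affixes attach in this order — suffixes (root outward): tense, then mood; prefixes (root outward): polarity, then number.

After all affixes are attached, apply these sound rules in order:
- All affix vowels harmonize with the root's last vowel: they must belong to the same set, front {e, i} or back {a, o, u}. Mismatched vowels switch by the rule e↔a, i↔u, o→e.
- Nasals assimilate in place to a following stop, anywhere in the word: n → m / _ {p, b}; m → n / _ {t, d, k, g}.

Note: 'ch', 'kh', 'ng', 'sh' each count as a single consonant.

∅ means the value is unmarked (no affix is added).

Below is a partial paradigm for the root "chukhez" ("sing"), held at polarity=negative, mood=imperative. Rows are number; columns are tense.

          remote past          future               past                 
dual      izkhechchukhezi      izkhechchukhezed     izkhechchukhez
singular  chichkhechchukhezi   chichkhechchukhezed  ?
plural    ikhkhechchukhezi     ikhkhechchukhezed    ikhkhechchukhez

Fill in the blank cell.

Attach polarity negative khach- (before consonant 'ch') → khachchukhez.
tense = past: zero marking, form stays khachchukhez.
Attach number singular chuch- → chuchkhachchukhez.
mood = imperative: zero marking, form stays chuchkhachchukhez.
Apply vowel harmony: chuchkhachchukhez → chichkhechchukhez.
Nasal assimilation: no change.

chichkhechchukhez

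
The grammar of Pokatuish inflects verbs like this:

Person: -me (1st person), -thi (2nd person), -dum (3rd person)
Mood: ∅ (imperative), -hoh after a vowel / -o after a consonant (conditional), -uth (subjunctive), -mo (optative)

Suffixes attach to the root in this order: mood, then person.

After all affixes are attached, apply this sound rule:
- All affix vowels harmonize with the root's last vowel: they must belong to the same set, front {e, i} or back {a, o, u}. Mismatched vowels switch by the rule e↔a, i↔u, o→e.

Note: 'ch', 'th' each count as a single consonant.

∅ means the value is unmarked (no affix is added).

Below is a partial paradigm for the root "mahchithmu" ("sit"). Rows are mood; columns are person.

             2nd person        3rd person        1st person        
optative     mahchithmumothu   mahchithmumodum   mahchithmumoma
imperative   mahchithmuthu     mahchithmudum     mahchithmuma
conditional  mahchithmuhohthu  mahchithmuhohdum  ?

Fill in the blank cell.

mahchithmuhohma

Attach mood conditional -hoh (after vowel 'u') → mahchithmuhoh.
Attach person 1st person -me → mahchithmuhohme.
Apply vowel harmony: mahchithmuhohme → mahchithmuhohma.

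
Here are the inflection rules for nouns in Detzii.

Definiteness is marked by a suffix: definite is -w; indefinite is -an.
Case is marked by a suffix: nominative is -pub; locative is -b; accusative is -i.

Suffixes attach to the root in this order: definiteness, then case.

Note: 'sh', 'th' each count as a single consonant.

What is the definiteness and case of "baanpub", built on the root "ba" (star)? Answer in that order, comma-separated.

indefinite, nominative

Segment: ba-an-pub.
definiteness: -an → indefinite.
case: -pub → nominative.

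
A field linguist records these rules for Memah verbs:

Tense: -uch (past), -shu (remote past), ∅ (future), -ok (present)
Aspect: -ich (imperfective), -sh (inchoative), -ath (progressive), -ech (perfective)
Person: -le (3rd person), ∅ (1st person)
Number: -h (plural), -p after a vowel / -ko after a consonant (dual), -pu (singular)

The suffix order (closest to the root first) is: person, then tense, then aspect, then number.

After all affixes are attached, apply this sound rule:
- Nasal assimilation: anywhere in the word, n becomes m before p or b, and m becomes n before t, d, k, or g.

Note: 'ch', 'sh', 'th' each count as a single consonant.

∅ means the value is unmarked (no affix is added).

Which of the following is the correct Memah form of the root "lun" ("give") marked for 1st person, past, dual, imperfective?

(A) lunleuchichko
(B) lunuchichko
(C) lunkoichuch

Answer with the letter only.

person = 1st person: zero marking, form stays lun.
Attach tense past -uch → lunuch.
Attach aspect imperfective -ich → lunuchich.
Attach number dual -ko (after consonant 'ch') → lunuchichko.
Nasal assimilation: no change.
So the correct form is lunuchichko, option (B).
(A) lunleuchichko is wrong: it uses 3rd person instead of 1st person for person.
(C) lunkoichuch is wrong: it has the affixes in the wrong order.

B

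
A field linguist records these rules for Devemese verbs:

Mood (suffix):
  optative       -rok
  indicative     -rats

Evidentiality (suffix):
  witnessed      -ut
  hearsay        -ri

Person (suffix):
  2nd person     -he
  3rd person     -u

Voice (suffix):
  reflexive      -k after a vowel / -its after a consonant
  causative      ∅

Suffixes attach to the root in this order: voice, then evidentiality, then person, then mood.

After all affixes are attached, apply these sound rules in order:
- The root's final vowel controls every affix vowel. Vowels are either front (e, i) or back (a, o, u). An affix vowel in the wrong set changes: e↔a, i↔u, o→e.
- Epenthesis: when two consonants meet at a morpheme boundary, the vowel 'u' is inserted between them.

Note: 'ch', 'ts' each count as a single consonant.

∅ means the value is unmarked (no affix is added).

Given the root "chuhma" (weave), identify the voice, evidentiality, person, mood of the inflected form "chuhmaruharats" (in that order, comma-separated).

causative, hearsay, 2nd person, indicative

Segment: chuhma-ri-he-rats.
voice: ∅ → causative.
evidentiality: -ri → hearsay.
person: -he → 2nd person.
mood: -rats → indicative.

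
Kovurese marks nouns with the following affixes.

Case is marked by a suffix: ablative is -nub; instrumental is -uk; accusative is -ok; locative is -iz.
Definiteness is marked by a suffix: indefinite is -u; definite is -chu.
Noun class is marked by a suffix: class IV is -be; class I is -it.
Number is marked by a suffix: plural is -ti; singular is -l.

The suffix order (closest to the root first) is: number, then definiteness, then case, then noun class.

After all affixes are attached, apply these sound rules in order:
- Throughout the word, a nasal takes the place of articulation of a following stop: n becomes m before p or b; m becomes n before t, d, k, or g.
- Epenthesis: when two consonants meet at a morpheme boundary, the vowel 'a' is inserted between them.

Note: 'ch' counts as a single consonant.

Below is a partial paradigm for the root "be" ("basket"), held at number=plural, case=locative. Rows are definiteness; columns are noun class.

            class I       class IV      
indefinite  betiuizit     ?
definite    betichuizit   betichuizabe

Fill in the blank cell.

Attach number plural -ti → beti.
Attach definiteness indefinite -u → betiu.
Attach case locative -iz → betiuiz.
Attach noun class class IV -be → betiuizbe.
Nasal assimilation: no change.
Apply epenthesis: betiuizbe → betiuizabe.

betiuizabe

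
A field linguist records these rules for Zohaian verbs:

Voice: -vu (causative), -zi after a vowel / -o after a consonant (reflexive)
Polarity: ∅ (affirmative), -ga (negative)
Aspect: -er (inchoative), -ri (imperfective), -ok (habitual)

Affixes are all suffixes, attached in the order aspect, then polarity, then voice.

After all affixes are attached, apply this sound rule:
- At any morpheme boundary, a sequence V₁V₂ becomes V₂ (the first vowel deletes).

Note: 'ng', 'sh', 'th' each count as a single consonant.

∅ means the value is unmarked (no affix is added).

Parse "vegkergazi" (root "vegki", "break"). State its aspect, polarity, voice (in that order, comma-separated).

inchoative, negative, reflexive

Segment: vegki-er-ga-zi.
aspect: -er → inchoative.
polarity: -ga → negative.
voice: -zi/o → reflexive.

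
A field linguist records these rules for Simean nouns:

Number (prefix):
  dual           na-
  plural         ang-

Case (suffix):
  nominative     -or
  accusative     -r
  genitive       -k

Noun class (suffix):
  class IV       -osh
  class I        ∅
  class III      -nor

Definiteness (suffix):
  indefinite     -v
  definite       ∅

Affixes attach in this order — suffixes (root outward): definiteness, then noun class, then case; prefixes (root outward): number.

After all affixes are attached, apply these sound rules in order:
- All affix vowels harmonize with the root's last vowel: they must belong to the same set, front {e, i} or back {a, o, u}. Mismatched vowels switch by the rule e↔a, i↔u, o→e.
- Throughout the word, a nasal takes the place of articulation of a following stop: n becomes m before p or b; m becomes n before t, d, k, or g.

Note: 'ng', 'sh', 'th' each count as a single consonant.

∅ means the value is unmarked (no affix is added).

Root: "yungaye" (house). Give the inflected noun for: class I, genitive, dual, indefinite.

neyungayevk

Attach definiteness indefinite -v → yungayev.
Attach number dual na- → nayungayev.
noun class = class I: zero marking, form stays nayungayev.
Attach case genitive -k → nayungayevk.
Apply vowel harmony: nayungayevk → neyungayevk.
Nasal assimilation: no change.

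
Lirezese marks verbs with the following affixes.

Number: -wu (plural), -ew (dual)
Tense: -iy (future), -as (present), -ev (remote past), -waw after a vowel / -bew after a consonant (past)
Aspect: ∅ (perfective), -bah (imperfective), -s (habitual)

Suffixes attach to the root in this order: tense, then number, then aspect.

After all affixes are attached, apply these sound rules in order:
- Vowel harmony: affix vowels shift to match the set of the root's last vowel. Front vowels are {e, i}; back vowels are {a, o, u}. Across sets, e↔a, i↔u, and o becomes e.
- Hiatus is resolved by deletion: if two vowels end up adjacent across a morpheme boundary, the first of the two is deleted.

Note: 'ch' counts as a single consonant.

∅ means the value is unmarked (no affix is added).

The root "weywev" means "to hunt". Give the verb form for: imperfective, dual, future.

weyweviyewbeh

Attach tense future -iy → weyweviy.
Attach number dual -ew → weyweviyew.
Attach aspect imperfective -bah → weyweviyewbah.
Apply vowel harmony: weyweviyewbah → weyweviyewbeh.
Vowel deletion: no change.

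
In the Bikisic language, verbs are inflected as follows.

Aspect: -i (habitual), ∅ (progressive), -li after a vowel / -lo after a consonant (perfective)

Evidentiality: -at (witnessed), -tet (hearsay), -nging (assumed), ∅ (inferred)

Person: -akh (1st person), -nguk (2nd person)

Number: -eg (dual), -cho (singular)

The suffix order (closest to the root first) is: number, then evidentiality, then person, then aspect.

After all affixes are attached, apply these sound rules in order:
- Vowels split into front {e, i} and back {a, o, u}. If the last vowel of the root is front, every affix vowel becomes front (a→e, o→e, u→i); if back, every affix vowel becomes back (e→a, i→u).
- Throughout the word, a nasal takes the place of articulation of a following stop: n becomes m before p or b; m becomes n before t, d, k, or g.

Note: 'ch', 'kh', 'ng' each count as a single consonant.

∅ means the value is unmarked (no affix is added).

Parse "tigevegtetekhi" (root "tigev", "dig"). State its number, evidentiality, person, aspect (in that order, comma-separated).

Segment: tigev-eg-tet-akh-i.
number: -eg → dual.
evidentiality: -tet → hearsay.
person: -akh → 1st person.
aspect: -i → habitual.

dual, hearsay, 1st person, habitual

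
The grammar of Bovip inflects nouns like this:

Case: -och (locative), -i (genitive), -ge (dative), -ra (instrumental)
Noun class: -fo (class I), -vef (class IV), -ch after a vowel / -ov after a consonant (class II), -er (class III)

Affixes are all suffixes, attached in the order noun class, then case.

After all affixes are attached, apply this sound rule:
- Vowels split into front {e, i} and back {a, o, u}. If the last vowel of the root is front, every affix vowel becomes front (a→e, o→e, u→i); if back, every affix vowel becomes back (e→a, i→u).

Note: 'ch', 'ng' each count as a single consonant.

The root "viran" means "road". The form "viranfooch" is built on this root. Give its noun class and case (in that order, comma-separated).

Segment: viran-fo-och.
noun class: -fo → class I.
case: -och → locative.

class I, locative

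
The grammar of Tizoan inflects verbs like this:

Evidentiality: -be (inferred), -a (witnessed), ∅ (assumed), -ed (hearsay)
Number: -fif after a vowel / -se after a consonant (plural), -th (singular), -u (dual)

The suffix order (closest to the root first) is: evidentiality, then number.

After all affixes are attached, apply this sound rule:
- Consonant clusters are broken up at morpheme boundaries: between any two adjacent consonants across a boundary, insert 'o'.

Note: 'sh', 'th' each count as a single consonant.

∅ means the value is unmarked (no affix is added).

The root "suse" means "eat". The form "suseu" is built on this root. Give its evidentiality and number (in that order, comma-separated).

assumed, dual

Segment: suse-u.
evidentiality: ∅ → assumed.
number: -u → dual.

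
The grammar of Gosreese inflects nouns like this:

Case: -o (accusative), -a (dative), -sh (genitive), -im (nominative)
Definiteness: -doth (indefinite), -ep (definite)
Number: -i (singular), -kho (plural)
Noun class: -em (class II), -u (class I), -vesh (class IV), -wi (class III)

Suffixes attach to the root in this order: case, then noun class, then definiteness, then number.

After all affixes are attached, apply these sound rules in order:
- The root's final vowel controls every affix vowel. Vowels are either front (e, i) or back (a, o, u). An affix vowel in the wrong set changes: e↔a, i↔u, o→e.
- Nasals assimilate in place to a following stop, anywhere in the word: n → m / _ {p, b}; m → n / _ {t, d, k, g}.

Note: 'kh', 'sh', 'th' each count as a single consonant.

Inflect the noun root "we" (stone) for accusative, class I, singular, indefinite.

weeidethi

Attach case accusative -o → weo.
Attach noun class class I -u → weou.
Attach definiteness indefinite -doth → weoudoth.
Attach number singular -i → weoudothi.
Apply vowel harmony: weoudothi → weeidethi.
Nasal assimilation: no change.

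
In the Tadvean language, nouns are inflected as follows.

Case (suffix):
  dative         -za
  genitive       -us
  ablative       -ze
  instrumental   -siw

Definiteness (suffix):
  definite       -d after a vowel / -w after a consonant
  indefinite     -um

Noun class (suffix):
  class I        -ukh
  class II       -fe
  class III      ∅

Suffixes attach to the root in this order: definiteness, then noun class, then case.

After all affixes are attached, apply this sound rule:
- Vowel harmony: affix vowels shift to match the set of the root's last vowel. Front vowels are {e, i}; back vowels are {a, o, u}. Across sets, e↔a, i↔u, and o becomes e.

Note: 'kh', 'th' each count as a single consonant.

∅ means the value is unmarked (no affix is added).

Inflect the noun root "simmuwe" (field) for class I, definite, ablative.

simmuwedikhze

Attach definiteness definite -d (after vowel 'e') → simmuwed.
Attach noun class class I -ukh → simmuwedukh.
Attach case ablative -ze → simmuwedukhze.
Apply vowel harmony: simmuwedukhze → simmuwedikhze.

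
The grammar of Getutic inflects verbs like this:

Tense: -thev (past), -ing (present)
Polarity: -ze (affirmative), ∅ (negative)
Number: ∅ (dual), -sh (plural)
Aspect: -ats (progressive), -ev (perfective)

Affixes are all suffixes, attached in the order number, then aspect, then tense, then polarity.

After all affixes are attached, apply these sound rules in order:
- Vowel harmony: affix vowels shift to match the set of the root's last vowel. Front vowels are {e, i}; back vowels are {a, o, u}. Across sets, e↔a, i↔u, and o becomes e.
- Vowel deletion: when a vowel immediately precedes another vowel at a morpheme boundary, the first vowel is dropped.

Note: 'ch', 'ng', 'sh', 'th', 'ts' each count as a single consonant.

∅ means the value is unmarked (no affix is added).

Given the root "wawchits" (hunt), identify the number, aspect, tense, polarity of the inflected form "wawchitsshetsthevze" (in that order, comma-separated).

Segment: wawchits-sh-ats-thev-ze.
number: -sh → plural.
aspect: -ats → progressive.
tense: -thev → past.
polarity: -ze → affirmative.

plural, progressive, past, affirmative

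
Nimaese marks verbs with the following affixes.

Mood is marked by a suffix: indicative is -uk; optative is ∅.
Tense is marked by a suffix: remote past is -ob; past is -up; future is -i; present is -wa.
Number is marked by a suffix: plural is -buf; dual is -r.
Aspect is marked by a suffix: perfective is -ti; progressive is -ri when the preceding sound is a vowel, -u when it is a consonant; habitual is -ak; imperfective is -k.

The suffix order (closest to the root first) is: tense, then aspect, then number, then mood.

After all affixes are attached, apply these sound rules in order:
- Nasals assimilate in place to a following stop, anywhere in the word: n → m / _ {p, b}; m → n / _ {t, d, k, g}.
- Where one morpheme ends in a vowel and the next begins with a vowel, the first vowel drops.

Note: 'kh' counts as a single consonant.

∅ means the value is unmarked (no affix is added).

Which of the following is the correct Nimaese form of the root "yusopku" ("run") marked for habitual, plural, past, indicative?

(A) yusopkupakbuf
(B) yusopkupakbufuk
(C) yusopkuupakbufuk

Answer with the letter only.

B

Attach tense past -up → yusopkuup.
Attach aspect habitual -ak → yusopkuupak.
Attach number plural -buf → yusopkuupakbuf.
Attach mood indicative -uk → yusopkuupakbufuk.
Nasal assimilation: no change.
Apply vowel deletion: yusopkuupakbufuk → yusopkupakbufuk.
So the correct form is yusopkupakbufuk, option (B).
(C) yusopkuupakbufuk is wrong: it fails to apply the sound rule(s).
(A) yusopkupakbuf is wrong: it uses optative instead of indicative for mood.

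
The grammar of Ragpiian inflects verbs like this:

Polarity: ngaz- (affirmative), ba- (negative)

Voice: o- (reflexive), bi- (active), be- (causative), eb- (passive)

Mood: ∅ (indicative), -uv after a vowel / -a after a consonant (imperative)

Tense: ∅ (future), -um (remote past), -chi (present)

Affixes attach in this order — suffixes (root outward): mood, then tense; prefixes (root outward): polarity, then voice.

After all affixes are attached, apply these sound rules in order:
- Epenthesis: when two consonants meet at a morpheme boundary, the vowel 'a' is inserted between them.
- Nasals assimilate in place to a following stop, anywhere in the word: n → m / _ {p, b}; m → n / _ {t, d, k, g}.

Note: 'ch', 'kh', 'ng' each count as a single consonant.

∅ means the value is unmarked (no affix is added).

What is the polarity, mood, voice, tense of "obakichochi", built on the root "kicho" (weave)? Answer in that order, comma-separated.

Segment: o-ba-kicho-chi.
polarity: ba- → negative.
mood: ∅ → indicative.
voice: o- → reflexive.
tense: -chi → present.

negative, indicative, reflexive, present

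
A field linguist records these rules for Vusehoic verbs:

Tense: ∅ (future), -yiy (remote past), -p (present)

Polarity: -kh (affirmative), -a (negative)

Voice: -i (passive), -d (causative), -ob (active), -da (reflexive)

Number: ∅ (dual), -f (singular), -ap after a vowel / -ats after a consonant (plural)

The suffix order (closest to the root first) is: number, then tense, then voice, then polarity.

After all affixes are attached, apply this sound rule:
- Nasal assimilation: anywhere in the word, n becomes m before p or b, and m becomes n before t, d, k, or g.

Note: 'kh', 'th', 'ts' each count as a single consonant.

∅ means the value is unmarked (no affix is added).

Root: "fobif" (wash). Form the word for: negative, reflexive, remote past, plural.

Attach number plural -ats (after consonant 'f') → fobifats.
Attach tense remote past -yiy → fobifatsyiy.
Attach voice reflexive -da → fobifatsyiyda.
Attach polarity negative -a → fobifatsyiydaa.
Nasal assimilation: no change.

fobifatsyiydaa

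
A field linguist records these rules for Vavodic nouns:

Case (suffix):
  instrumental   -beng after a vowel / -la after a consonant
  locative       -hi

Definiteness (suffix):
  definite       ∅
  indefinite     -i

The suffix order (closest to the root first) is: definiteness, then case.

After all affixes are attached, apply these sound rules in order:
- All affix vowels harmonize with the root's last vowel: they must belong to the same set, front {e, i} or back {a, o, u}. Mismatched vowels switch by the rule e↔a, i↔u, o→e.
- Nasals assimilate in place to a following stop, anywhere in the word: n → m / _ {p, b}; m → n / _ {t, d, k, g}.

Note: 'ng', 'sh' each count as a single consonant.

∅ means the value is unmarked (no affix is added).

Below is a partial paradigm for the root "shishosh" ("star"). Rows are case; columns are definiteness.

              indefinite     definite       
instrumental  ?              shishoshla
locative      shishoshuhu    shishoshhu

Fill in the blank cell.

shishoshubang

Attach definiteness indefinite -i → shishoshi.
Attach case instrumental -beng (after vowel 'i') → shishoshibeng.
Apply vowel harmony: shishoshibeng → shishoshubang.
Nasal assimilation: no change.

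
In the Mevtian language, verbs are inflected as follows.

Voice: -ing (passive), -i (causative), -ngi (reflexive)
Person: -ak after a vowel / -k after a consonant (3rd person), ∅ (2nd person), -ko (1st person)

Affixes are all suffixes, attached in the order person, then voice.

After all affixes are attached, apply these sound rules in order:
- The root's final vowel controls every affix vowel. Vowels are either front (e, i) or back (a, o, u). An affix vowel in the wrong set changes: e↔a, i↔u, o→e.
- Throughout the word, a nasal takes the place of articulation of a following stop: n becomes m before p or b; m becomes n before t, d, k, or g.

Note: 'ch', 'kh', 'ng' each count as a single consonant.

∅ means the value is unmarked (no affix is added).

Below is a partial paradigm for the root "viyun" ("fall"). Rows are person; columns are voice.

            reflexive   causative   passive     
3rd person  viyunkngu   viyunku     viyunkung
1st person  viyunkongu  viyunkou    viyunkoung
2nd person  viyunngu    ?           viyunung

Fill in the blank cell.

person = 2nd person: zero marking, form stays viyun.
Attach voice causative -i → viyuni.
Apply vowel harmony: viyuni → viyunu.
Nasal assimilation: no change.

viyunu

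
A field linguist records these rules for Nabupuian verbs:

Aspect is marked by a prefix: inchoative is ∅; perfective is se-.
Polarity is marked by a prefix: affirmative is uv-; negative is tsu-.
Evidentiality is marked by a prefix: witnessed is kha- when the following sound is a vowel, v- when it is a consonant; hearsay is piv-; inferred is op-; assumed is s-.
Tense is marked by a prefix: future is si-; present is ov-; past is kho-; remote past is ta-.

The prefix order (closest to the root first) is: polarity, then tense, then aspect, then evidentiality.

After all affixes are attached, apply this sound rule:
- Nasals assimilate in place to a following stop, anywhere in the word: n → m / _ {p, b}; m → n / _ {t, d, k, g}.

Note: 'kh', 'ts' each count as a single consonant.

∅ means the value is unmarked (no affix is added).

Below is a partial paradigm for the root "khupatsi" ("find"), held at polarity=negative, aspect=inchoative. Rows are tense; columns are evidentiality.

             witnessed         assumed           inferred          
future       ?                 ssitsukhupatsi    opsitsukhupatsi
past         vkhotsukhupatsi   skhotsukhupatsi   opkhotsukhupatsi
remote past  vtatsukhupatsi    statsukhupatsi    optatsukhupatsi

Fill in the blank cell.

Attach polarity negative tsu- → tsukhupatsi.
Attach tense future si- → sitsukhupatsi.
aspect = inchoative: zero marking, form stays sitsukhupatsi.
Attach evidentiality witnessed v- (before consonant 's') → vsitsukhupatsi.
Nasal assimilation: no change.

vsitsukhupatsi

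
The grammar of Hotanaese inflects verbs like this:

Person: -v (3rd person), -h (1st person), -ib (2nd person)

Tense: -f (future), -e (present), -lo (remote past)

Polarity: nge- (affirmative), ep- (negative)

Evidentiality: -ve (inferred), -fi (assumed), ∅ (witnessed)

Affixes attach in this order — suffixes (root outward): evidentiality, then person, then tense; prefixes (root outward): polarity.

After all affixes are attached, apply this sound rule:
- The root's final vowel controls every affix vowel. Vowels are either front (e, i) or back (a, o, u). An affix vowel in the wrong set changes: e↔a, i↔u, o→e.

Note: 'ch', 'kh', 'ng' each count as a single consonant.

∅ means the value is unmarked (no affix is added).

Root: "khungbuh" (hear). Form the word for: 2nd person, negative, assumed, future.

Attach evidentiality assumed -fi → khungbuhfi.
Attach polarity negative ep- → epkhungbuhfi.
Attach person 2nd person -ib → epkhungbuhfiib.
Attach tense future -f → epkhungbuhfiibf.
Apply vowel harmony: epkhungbuhfiibf → apkhungbuhfuubf.

apkhungbuhfuubf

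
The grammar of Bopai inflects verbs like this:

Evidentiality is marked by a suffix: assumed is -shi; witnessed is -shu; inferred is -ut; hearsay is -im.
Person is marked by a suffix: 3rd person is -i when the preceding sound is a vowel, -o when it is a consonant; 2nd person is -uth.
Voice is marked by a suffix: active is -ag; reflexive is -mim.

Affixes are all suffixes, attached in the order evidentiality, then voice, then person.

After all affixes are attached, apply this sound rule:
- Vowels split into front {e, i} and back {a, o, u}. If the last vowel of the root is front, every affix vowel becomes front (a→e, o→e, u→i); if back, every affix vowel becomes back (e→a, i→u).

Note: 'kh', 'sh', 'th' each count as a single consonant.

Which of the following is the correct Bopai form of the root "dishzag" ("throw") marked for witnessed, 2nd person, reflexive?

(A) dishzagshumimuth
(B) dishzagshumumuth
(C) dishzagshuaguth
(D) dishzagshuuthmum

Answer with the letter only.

B

Attach evidentiality witnessed -shu → dishzagshu.
Attach voice reflexive -mim → dishzagshumim.
Attach person 2nd person -uth → dishzagshumimuth.
Apply vowel harmony: dishzagshumimuth → dishzagshumumuth.
So the correct form is dishzagshumumuth, option (B).
(A) dishzagshumimuth is wrong: it fails to apply the sound rule(s).
(C) dishzagshuaguth is wrong: it uses active instead of reflexive for voice.
(D) dishzagshuuthmum is wrong: it has the affixes in the wrong order.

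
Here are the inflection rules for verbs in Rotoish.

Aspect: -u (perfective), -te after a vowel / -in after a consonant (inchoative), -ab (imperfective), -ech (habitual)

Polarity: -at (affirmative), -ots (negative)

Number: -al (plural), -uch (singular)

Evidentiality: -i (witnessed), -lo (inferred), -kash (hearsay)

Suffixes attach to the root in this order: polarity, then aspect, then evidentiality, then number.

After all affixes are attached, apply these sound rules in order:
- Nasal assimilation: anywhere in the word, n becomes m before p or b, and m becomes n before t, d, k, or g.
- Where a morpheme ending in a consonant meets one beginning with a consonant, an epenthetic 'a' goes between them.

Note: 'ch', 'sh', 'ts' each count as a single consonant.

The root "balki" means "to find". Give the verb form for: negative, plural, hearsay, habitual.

balkiotsechakashal

Attach polarity negative -ots → balkiots.
Attach aspect habitual -ech → balkiotsech.
Attach evidentiality hearsay -kash → balkiotsechkash.
Attach number plural -al → balkiotsechkashal.
Nasal assimilation: no change.
Apply epenthesis: balkiotsechkashal → balkiotsechakashal.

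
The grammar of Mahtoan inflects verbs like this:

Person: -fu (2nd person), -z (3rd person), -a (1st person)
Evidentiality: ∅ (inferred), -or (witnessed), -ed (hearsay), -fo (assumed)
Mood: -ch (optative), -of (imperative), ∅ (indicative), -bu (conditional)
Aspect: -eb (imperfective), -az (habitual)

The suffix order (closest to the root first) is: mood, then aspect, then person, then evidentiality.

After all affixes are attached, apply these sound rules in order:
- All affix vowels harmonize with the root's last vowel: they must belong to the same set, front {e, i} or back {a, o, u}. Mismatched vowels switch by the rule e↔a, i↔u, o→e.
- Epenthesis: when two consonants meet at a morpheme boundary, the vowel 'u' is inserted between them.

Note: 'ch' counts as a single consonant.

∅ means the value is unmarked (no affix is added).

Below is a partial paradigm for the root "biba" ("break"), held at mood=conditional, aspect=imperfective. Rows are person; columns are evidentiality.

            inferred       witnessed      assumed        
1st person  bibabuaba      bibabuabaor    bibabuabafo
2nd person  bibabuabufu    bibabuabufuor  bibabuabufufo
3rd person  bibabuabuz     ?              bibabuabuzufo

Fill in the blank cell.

Attach mood conditional -bu → bibabu.
Attach aspect imperfective -eb → bibabueb.
Attach person 3rd person -z → bibabuebz.
Attach evidentiality witnessed -or → bibabuebzor.
Apply vowel harmony: bibabuebzor → bibabuabzor.
Apply epenthesis: bibabuabzor → bibabuabuzor.

bibabuabuzor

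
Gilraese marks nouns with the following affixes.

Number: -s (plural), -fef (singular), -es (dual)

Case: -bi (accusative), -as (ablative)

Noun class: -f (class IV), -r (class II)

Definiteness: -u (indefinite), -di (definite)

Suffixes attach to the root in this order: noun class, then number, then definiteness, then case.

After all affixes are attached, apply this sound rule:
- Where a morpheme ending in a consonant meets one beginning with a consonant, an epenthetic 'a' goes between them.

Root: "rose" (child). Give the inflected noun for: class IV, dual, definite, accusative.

rosefesadibi

Attach noun class class IV -f → rosef.
Attach number dual -es → rosefes.
Attach definiteness definite -di → rosefesdi.
Attach case accusative -bi → rosefesdibi.
Apply epenthesis: rosefesdibi → rosefesadibi.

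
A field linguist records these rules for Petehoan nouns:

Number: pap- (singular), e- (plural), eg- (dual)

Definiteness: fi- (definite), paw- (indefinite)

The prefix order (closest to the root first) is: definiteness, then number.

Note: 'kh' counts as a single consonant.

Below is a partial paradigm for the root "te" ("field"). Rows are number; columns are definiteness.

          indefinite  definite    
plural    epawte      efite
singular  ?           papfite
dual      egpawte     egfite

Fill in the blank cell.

pappawte

Attach definiteness indefinite paw- → pawte.
Attach number singular pap- → pappawte.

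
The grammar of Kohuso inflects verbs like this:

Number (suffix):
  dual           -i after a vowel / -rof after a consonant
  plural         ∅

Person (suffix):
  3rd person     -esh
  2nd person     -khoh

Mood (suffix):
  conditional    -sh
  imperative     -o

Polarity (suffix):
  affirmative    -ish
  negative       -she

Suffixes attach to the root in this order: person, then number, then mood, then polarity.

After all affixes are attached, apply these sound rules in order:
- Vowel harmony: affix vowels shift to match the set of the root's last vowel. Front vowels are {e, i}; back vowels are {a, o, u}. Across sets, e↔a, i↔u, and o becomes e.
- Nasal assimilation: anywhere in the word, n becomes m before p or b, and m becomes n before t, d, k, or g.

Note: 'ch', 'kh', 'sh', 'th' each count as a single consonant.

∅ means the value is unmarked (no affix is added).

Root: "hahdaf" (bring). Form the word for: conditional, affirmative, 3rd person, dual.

Attach person 3rd person -esh → hahdafesh.
Attach number dual -rof (after consonant 'sh') → hahdafeshrof.
Attach mood conditional -sh → hahdafeshrofsh.
Attach polarity affirmative -ish → hahdafeshrofshish.
Apply vowel harmony: hahdafeshrofshish → hahdafashrofshush.
Nasal assimilation: no change.

hahdafashrofshush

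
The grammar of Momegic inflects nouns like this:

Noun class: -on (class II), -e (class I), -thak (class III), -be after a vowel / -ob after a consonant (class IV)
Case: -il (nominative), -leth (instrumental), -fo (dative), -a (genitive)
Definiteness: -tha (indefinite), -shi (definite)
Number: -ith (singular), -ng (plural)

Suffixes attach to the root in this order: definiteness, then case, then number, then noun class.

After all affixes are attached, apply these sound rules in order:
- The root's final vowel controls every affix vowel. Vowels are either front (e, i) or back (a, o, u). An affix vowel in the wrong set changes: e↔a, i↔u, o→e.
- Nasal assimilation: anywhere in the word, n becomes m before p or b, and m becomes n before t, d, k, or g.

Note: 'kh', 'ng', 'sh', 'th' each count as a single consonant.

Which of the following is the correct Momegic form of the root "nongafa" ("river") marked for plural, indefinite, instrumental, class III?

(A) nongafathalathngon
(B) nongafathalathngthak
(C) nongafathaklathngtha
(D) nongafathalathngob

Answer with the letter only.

B

Attach definiteness indefinite -tha → nongafatha.
Attach case instrumental -leth → nongafathaleth.
Attach number plural -ng → nongafathalethng.
Attach noun class class III -thak → nongafathalethngthak.
Apply vowel harmony: nongafathalethngthak → nongafathalathngthak.
Nasal assimilation: no change.
So the correct form is nongafathalathngthak, option (B).
(D) nongafathalathngob is wrong: it uses class IV instead of class III for noun class.
(A) nongafathalathngon is wrong: it uses class II instead of class III for noun class.
(C) nongafathaklathngtha is wrong: it has the affixes in the wrong order.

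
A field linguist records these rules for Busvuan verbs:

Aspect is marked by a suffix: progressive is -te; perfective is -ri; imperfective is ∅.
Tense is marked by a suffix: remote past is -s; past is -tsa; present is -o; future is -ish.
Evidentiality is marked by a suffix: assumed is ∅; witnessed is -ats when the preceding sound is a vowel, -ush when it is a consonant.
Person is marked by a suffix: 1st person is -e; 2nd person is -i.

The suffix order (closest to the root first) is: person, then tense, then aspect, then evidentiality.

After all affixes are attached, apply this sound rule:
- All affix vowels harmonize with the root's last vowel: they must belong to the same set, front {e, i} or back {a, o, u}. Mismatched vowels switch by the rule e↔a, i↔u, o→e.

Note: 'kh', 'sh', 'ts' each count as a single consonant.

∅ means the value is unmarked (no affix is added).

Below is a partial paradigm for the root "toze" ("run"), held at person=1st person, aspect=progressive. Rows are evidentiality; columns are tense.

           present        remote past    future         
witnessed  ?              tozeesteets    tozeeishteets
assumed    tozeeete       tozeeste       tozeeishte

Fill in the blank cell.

Attach person 1st person -e → tozee.
Attach tense present -o → tozeeo.
Attach aspect progressive -te → tozeeote.
Attach evidentiality witnessed -ats (after vowel 'e') → tozeeoteats.
Apply vowel harmony: tozeeoteats → tozeeeteets.

tozeeeteets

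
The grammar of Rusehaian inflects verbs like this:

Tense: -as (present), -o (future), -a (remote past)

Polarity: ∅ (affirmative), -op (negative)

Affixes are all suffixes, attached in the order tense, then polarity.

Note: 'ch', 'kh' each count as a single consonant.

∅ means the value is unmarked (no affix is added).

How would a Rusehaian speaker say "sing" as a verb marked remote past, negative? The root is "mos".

Attach tense remote past -a → mosa.
Attach polarity negative -op → mosaop.

mosaop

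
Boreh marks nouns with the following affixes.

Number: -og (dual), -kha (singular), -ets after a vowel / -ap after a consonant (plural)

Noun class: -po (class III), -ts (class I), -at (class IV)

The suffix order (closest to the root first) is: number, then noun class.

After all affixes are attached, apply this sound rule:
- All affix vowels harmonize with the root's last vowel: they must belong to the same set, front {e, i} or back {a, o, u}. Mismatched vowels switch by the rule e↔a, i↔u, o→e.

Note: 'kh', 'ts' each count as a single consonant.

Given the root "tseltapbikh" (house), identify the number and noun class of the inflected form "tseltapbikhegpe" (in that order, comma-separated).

dual, class III

Segment: tseltapbikh-og-po.
number: -og → dual.
noun class: -po → class III.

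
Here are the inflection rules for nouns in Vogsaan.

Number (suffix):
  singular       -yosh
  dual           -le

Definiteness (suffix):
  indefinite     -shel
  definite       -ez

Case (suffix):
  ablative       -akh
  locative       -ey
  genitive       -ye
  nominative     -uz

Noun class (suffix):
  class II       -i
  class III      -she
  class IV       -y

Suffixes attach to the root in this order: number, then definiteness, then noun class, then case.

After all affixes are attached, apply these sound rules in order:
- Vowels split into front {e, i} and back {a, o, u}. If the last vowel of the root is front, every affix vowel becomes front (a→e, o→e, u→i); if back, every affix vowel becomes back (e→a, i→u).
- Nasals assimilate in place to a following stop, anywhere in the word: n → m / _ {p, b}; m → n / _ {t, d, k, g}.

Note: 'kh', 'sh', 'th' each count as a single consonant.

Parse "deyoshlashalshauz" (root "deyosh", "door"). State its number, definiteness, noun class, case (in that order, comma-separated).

Segment: deyosh-le-shel-she-uz.
number: -le → dual.
definiteness: -shel → indefinite.
noun class: -she → class III.
case: -uz → nominative.

dual, indefinite, class III, nominative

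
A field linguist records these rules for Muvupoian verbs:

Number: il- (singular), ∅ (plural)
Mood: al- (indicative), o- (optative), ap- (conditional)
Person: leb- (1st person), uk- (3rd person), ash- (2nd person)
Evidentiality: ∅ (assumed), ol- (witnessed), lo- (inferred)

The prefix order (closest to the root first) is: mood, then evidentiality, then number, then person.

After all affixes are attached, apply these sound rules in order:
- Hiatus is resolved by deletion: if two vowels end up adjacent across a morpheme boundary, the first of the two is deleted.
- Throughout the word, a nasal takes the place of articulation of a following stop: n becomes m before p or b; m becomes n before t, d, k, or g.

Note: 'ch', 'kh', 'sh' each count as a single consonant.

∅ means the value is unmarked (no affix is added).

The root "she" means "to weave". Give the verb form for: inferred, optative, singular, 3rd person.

Attach mood optative o- → oshe.
Attach evidentiality inferred lo- → looshe.
Attach number singular il- → illooshe.
Attach person 3rd person uk- → ukillooshe.
Apply vowel deletion: ukillooshe → ukilloshe.
Nasal assimilation: no change.

ukilloshe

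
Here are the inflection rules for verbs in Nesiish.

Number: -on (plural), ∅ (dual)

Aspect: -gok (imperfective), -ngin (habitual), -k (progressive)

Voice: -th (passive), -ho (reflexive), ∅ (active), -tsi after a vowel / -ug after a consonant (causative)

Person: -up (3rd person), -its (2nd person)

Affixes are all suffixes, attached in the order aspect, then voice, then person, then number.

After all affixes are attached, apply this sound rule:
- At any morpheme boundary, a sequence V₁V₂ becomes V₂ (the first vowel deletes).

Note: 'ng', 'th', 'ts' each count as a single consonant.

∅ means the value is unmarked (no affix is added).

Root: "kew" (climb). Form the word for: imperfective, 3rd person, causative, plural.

Attach aspect imperfective -gok → kewgok.
Attach voice causative -ug (after consonant 'k') → kewgokug.
Attach person 3rd person -up → kewgokugup.
Attach number plural -on → kewgokugupon.
Vowel deletion: no change.

kewgokugupon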